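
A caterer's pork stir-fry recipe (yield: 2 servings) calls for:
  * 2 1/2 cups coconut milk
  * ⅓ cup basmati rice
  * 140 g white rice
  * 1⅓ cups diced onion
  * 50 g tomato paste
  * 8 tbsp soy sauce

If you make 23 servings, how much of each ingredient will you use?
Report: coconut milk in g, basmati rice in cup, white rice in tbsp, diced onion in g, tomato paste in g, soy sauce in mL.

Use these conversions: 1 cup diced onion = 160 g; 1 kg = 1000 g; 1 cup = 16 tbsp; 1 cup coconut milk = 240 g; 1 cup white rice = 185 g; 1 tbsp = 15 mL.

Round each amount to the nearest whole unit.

coconut milk: 6900 g; basmati rice: 4 cup; white rice: 139 tbsp; diced onion: 2453 g; tomato paste: 575 g; soy sauce: 1380 mL

Scaling factor: 23/2 = 11.5.
coconut milk: 2.5 cup × 23/2 × 240 g/cup = 6900 g
basmati rice: 1/3 cup × 23/2 ≈ 4 cup
white rice: 140 g × 23/2 ÷ 185 g/cup × 16 tbsp/cup ≈ 139 tbsp
diced onion: 4/3 cup × 23/2 × 160 g/cup ≈ 2453 g
tomato paste: 50 g × 23/2 = 575 g
soy sauce: 8 tbsp × 23/2 × 15 mL/tbsp = 1380 mL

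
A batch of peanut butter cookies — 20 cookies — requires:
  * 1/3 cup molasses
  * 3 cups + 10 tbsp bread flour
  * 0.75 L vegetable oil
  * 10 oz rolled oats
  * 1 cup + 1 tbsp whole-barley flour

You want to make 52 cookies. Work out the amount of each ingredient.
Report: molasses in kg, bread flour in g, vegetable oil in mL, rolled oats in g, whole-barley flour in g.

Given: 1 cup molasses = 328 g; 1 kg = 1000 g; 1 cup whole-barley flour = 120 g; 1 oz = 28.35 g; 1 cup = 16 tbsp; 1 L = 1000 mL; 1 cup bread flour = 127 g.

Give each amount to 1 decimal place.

molasses: 0.3 kg; bread flour: 1197.0 g; vegetable oil: 1950.0 mL; rolled oats: 737.1 g; whole-barley flour: 331.5 g

Scaling factor: 52/20 = 13/5 = 2.6.
molasses: 1/3 cup × 13/5 × 328 g/cup ÷ 1000 g/kg ≈ 0.3 kg
bread flour: (3 cup + 10 tbsp = 3.625 cup) × 13/5 × 127 g/cup ≈ 1197.0 g
vegetable oil: 0.75 L × 13/5 × 1000 mL/L = 1950.0 mL
rolled oats: 10 oz × 13/5 × 28.35 g/oz = 737.1 g
whole-barley flour: (1 cup + 1 tbsp = 1.0625 cup) × 13/5 × 120 g/cup = 331.5 g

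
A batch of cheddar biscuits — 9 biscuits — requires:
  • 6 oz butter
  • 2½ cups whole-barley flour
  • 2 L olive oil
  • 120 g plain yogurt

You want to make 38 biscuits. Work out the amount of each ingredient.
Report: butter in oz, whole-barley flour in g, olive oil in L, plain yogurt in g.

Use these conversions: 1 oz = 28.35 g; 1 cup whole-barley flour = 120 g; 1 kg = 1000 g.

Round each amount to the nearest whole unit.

butter: 25 oz; whole-barley flour: 1267 g; olive oil: 8 L; plain yogurt: 507 g

Scaling factor: 38/9.
butter: 6 oz × 38/9 ≈ 25 oz
whole-barley flour: 2.5 cup × 38/9 × 120 g/cup ≈ 1267 g
olive oil: 2 L × 38/9 ≈ 8 L
plain yogurt: 120 g × 38/9 ≈ 507 g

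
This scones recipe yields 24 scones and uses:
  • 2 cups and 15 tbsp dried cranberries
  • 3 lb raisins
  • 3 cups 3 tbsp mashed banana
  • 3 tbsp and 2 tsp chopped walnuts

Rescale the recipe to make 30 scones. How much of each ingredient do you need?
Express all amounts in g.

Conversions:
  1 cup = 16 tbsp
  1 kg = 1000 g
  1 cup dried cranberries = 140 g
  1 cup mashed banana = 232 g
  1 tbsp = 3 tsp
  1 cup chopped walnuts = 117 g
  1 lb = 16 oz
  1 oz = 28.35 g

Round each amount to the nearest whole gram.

Scaling factor: 30/24 = 5/4 = 1.25.
dried cranberries: (2 cup + 15 tbsp = 2.9375 cup) × 5/4 × 140 g/cup ≈ 514 g
raisins: 3 lb × 5/4 × 16 oz/lb × 28.35 g/oz = 1701 g
mashed banana: (3 cup + 3 tbsp = 3.1875 cup) × 5/4 × 232 g/cup ≈ 924 g
chopped walnuts: (3 tbsp + 2 tsp = 11/3 tbsp) × 5/4 ÷ 16 tbsp/cup × 117 g/cup ≈ 34 g

dried cranberries: 514 g; raisins: 1701 g; mashed banana: 924 g; chopped walnuts: 34 g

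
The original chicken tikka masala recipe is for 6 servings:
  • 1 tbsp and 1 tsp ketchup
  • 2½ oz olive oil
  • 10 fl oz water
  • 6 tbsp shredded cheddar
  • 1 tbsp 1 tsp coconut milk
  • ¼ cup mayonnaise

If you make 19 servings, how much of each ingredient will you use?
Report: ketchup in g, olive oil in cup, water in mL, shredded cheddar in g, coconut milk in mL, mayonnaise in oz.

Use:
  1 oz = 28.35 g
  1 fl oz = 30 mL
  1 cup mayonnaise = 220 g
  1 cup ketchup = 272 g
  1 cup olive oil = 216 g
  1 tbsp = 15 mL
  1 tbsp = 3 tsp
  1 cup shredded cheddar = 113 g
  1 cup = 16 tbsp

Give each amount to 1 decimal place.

ketchup: 71.8 g; olive oil: 1.0 cup; water: 950.0 mL; shredded cheddar: 134.2 g; coconut milk: 63.3 mL; mayonnaise: 6.1 oz

Scaling factor: 19/6.
ketchup: (1 tbsp + 1 tsp = 4/3 tbsp) × 19/6 ÷ 16 tbsp/cup × 272 g/cup ≈ 71.8 g
olive oil: 2.5 oz × 19/6 × 28.35 g/oz ÷ 216 g/cup ≈ 1.0 cup
water: 10 fl oz × 19/6 × 30 mL/fl oz = 950.0 mL
shredded cheddar: 6 tbsp × 19/6 ÷ 16 tbsp/cup × 113 g/cup ≈ 134.2 g
coconut milk: (1 tbsp + 1 tsp = 4/3 tbsp) × 19/6 × 15 mL/tbsp ≈ 63.3 mL
mayonnaise: 0.25 cup × 19/6 × 220 g/cup ÷ 28.35 g/oz ≈ 6.1 oz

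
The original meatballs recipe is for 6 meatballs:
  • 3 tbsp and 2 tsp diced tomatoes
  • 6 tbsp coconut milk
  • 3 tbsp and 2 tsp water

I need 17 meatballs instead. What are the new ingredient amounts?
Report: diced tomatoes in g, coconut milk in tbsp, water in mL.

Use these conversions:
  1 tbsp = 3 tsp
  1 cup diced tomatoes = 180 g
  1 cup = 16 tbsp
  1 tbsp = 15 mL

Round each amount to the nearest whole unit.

Scaling factor: 17/6.
diced tomatoes: (3 tbsp + 2 tsp = 11/3 tbsp) × 17/6 ÷ 16 tbsp/cup × 180 g/cup ≈ 117 g
coconut milk: 6 tbsp × 17/6 = 17 tbsp
water: (3 tbsp + 2 tsp = 11/3 tbsp) × 17/6 × 15 mL/tbsp ≈ 156 mL

diced tomatoes: 117 g; coconut milk: 17 tbsp; water: 156 mL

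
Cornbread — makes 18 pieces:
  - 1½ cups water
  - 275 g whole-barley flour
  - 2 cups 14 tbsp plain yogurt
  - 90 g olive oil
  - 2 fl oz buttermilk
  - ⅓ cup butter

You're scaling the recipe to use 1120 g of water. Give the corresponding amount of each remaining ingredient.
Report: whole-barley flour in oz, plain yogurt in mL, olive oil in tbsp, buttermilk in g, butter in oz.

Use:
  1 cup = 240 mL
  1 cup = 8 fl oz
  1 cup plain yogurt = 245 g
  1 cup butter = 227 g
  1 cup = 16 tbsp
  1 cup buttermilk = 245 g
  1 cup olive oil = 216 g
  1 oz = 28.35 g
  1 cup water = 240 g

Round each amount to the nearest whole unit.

The original recipe has 360 g of water, so the scaling factor is 1120 ÷ 360 = 28/9.
whole-barley flour: 275 g × 28/9 ÷ 28.35 g/oz ≈ 30 oz
plain yogurt: (2 cup + 14 tbsp = 2.875 cup) × 28/9 × 240 mL/cup ≈ 2147 mL
olive oil: 90 g × 28/9 ÷ 216 g/cup × 16 tbsp/cup ≈ 21 tbsp
buttermilk: 2 fl oz × 28/9 ÷ 8 fl oz/cup × 245 g/cup ≈ 191 g
butter: 1/3 cup × 28/9 × 227 g/cup ÷ 28.35 g/oz ≈ 8 oz

whole-barley flour: 30 oz; plain yogurt: 2147 mL; olive oil: 21 tbsp; buttermilk: 191 g; butter: 8 oz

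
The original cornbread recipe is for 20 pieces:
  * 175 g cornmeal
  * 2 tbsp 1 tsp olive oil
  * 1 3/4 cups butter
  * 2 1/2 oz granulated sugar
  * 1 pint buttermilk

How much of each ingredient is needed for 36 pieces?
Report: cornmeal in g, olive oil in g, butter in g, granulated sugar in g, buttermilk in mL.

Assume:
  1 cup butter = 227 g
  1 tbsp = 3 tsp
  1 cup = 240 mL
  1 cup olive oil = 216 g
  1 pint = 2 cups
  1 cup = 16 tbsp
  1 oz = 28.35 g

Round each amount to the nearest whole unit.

cornmeal: 315 g; olive oil: 57 g; butter: 715 g; granulated sugar: 128 g; buttermilk: 864 mL

Scaling factor: 36/20 = 9/5 = 1.8.
cornmeal: 175 g × 9/5 = 315 g
olive oil: (2 tbsp + 1 tsp = 7/3 tbsp) × 9/5 ÷ 16 tbsp/cup × 216 g/cup ≈ 57 g
butter: 1.75 cup × 9/5 × 227 g/cup ≈ 715 g
granulated sugar: 2.5 oz × 9/5 × 28.35 g/oz ≈ 128 g
buttermilk: 1 pint × 9/5 × 2 cup/pint × 240 mL/cup = 864 mL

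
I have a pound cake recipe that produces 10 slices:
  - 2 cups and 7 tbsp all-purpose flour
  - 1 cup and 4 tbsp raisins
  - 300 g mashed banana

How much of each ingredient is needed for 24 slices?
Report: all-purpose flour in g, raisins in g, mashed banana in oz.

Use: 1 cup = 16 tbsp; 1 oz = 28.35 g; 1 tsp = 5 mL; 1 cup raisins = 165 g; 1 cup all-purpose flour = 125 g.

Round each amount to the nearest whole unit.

all-purpose flour: 731 g; raisins: 495 g; mashed banana: 25 oz

Scaling factor: 24/10 = 12/5 = 2.4.
all-purpose flour: (2 cup + 7 tbsp = 2.4375 cup) × 12/5 × 125 g/cup ≈ 731 g
raisins: (1 cup + 4 tbsp = 1.25 cup) × 12/5 × 165 g/cup = 495 g
mashed banana: 300 g × 12/5 ÷ 28.35 g/oz ≈ 25 oz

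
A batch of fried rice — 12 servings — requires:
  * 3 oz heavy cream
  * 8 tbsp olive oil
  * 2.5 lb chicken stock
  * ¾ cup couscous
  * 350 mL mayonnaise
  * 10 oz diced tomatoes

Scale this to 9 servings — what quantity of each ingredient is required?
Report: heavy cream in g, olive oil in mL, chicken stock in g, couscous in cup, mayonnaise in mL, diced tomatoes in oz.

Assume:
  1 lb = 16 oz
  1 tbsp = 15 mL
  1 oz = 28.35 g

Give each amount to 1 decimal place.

heavy cream: 63.8 g; olive oil: 90.0 mL; chicken stock: 850.5 g; couscous: 0.6 cup; mayonnaise: 262.5 mL; diced tomatoes: 7.5 oz

Scaling factor: 9/12 = 3/4 = 0.75.
heavy cream: 3 oz × 3/4 × 28.35 g/oz ≈ 63.8 g
olive oil: 8 tbsp × 3/4 × 15 mL/tbsp = 90.0 mL
chicken stock: 2.5 lb × 3/4 × 16 oz/lb × 28.35 g/oz = 850.5 g
couscous: 0.75 cup × 3/4 ≈ 0.6 cup
mayonnaise: 350 mL × 3/4 = 262.5 mL
diced tomatoes: 10 oz × 3/4 = 7.5 oz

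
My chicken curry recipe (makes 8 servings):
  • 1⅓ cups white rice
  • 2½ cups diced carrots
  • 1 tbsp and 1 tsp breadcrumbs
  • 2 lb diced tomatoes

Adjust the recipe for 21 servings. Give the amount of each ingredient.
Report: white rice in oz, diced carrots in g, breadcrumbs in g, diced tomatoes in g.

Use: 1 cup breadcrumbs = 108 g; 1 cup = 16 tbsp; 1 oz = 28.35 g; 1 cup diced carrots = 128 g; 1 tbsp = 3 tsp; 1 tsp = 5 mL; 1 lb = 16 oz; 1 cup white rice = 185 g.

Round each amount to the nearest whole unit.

white rice: 23 oz; diced carrots: 840 g; breadcrumbs: 24 g; diced tomatoes: 2381 g

Scaling factor: 21/8 = 2.625.
white rice: 4/3 cup × 21/8 × 185 g/cup ÷ 28.35 g/oz ≈ 23 oz
diced carrots: 2.5 cup × 21/8 × 128 g/cup = 840 g
breadcrumbs: (1 tbsp + 1 tsp = 4/3 tbsp) × 21/8 ÷ 16 tbsp/cup × 108 g/cup ≈ 24 g
diced tomatoes: 2 lb × 21/8 × 16 oz/lb × 28.35 g/oz ≈ 2381 g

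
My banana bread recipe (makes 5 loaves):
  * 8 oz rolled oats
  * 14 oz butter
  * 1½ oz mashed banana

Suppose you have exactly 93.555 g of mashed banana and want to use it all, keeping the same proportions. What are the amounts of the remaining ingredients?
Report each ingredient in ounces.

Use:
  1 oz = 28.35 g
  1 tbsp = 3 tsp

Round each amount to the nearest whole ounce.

The original recipe has 42.525 g of mashed banana, so the scaling factor is 93.555 ÷ 42.525 = 11/5 = 2.2.
rolled oats: 8 oz × 11/5 ≈ 18 oz
butter: 14 oz × 11/5 ≈ 31 oz

rolled oats: 18 oz; butter: 31 oz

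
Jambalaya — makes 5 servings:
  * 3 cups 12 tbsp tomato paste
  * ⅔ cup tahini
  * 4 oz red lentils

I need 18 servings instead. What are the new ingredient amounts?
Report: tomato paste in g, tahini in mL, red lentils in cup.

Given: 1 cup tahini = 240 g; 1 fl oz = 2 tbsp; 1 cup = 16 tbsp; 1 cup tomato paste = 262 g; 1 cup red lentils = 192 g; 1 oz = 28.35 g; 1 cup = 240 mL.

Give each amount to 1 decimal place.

tomato paste: 3537.0 g; tahini: 576.0 mL; red lentils: 2.1 cup

Scaling factor: 18/5 = 3.6.
tomato paste: (3 cup + 12 tbsp = 3.75 cup) × 18/5 × 262 g/cup = 3537.0 g
tahini: 2/3 cup × 18/5 × 240 mL/cup = 576.0 mL
red lentils: 4 oz × 18/5 × 28.35 g/oz ÷ 192 g/cup ≈ 2.1 cup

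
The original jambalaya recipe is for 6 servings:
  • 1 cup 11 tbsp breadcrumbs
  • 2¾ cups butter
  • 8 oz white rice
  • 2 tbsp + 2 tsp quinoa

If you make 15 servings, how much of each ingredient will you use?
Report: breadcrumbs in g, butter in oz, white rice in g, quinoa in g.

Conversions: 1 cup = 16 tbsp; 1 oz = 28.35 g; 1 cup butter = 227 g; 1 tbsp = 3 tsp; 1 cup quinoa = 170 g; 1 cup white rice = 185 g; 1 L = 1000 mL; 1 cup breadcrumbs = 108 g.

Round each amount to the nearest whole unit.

breadcrumbs: 456 g; butter: 55 oz; white rice: 567 g; quinoa: 71 g

Scaling factor: 15/6 = 5/2 = 2.5.
breadcrumbs: (1 cup + 11 tbsp = 1.6875 cup) × 5/2 × 108 g/cup ≈ 456 g
butter: 2.75 cup × 5/2 × 227 g/cup ÷ 28.35 g/oz ≈ 55 oz
white rice: 8 oz × 5/2 × 28.35 g/oz = 567 g
quinoa: (2 tbsp + 2 tsp = 8/3 tbsp) × 5/2 ÷ 16 tbsp/cup × 170 g/cup ≈ 71 g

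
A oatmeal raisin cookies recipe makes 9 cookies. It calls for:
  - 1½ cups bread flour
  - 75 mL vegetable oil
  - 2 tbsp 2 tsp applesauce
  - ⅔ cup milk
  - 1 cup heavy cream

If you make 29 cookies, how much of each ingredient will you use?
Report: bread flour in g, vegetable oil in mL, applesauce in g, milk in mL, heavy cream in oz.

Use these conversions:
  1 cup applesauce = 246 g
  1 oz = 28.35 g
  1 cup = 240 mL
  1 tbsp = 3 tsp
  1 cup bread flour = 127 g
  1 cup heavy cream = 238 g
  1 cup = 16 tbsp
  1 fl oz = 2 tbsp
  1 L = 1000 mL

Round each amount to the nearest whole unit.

Scaling factor: 29/9.
bread flour: 1.5 cup × 29/9 × 127 g/cup ≈ 614 g
vegetable oil: 75 mL × 29/9 ≈ 242 mL
applesauce: (2 tbsp + 2 tsp = 8/3 tbsp) × 29/9 ÷ 16 tbsp/cup × 246 g/cup ≈ 132 g
milk: 2/3 cup × 29/9 × 240 mL/cup ≈ 516 mL
heavy cream: 1 cup × 29/9 × 238 g/cup ÷ 28.35 g/oz ≈ 27 oz

bread flour: 614 g; vegetable oil: 242 mL; applesauce: 132 g; milk: 516 mL; heavy cream: 27 oz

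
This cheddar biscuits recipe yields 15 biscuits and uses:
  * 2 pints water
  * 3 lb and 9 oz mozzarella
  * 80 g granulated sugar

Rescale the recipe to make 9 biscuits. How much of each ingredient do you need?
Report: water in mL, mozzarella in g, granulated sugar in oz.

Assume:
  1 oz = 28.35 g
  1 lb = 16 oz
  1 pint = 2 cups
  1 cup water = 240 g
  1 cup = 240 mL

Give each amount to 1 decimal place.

water: 576.0 mL; mozzarella: 969.6 g; granulated sugar: 1.7 oz

Scaling factor: 9/15 = 3/5 = 0.6.
water: 2 pint × 3/5 × 2 cup/pint × 240 mL/cup = 576.0 mL
mozzarella: (3 lb + 9 oz = 3.5625 lb) × 3/5 × 16 oz/lb × 28.35 g/oz ≈ 969.6 g
granulated sugar: 80 g × 3/5 ÷ 28.35 g/oz ≈ 1.7 oz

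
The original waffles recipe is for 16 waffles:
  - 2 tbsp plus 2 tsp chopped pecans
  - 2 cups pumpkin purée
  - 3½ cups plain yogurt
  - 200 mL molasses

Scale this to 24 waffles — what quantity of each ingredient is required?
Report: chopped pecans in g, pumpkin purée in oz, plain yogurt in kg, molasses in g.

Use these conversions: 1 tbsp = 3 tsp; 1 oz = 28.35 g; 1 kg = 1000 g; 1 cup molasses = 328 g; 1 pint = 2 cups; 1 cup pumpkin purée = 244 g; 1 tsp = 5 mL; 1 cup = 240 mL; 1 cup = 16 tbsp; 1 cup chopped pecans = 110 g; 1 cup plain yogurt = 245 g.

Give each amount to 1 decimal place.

chopped pecans: 27.5 g; pumpkin purée: 25.8 oz; plain yogurt: 1.3 kg; molasses: 410.0 g

Scaling factor: 24/16 = 3/2 = 1.5.
chopped pecans: (2 tbsp + 2 tsp = 8/3 tbsp) × 3/2 ÷ 16 tbsp/cup × 110 g/cup = 27.5 g
pumpkin purée: 2 cup × 3/2 × 244 g/cup ÷ 28.35 g/oz ≈ 25.8 oz
plain yogurt: 3.5 cup × 3/2 × 245 g/cup ÷ 1000 g/kg ≈ 1.3 kg
molasses: 200 mL × 3/2 ÷ 240 mL/cup × 328 g/cup = 410.0 g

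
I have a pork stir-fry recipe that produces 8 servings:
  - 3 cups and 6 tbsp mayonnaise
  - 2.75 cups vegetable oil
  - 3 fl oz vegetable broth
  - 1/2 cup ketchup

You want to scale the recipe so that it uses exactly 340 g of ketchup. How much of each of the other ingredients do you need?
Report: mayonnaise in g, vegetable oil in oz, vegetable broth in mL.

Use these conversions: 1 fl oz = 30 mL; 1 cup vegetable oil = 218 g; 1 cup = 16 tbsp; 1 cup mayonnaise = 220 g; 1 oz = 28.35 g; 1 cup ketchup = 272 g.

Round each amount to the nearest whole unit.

mayonnaise: 1856 g; vegetable oil: 53 oz; vegetable broth: 225 mL

The original recipe has 136 g of ketchup, so the scaling factor is 340 ÷ 136 = 5/2 = 2.5.
mayonnaise: (3 cup + 6 tbsp = 3.375 cup) × 5/2 × 220 g/cup ≈ 1856 g
vegetable oil: 2.75 cup × 5/2 × 218 g/cup ÷ 28.35 g/oz ≈ 53 oz
vegetable broth: 3 fl oz × 5/2 × 30 mL/fl oz = 225 mL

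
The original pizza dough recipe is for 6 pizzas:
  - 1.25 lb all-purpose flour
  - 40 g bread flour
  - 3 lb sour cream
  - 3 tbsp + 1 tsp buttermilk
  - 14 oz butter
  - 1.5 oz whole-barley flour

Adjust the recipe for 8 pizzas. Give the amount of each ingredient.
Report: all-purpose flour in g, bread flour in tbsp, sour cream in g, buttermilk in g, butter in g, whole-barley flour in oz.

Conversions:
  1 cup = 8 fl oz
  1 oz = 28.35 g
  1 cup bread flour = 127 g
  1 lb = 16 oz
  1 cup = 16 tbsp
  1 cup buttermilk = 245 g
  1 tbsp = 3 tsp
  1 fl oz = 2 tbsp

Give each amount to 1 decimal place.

Scaling factor: 8/6 = 4/3.
all-purpose flour: 1.25 lb × 4/3 × 16 oz/lb × 28.35 g/oz = 756.0 g
bread flour: 40 g × 4/3 ÷ 127 g/cup × 16 tbsp/cup ≈ 6.7 tbsp
sour cream: 3 lb × 4/3 × 16 oz/lb × 28.35 g/oz = 1814.4 g
buttermilk: (3 tbsp + 1 tsp = 10/3 tbsp) × 4/3 ÷ 16 tbsp/cup × 245 g/cup ≈ 68.1 g
butter: 14 oz × 4/3 × 28.35 g/oz = 529.2 g
whole-barley flour: 1.5 oz × 4/3 = 2.0 oz

all-purpose flour: 756.0 g; bread flour: 6.7 tbsp; sour cream: 1814.4 g; buttermilk: 68.1 g; butter: 529.2 g; whole-barley flour: 2.0 oz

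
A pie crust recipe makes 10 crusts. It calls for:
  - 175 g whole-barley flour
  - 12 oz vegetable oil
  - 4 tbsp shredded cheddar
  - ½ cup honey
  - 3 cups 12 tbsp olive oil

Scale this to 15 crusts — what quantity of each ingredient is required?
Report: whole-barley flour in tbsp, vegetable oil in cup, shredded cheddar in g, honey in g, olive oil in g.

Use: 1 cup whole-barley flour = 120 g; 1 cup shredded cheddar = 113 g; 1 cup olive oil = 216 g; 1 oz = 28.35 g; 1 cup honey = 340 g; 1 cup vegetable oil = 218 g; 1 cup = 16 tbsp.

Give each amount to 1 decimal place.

whole-barley flour: 35.0 tbsp; vegetable oil: 2.3 cup; shredded cheddar: 42.4 g; honey: 255.0 g; olive oil: 1215.0 g

Scaling factor: 15/10 = 3/2 = 1.5.
whole-barley flour: 175 g × 3/2 ÷ 120 g/cup × 16 tbsp/cup = 35.0 tbsp
vegetable oil: 12 oz × 3/2 × 28.35 g/oz ÷ 218 g/cup ≈ 2.3 cup
shredded cheddar: 4 tbsp × 3/2 ÷ 16 tbsp/cup × 113 g/cup ≈ 42.4 g
honey: 0.5 cup × 3/2 × 340 g/cup = 255.0 g
olive oil: (3 cup + 12 tbsp = 3.75 cup) × 3/2 × 216 g/cup = 1215.0 g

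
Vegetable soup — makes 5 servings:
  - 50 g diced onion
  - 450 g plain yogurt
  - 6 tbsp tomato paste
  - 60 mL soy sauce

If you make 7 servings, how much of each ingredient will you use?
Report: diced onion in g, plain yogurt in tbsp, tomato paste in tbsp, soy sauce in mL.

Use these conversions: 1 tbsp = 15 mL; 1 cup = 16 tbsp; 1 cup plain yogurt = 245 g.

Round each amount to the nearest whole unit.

Scaling factor: 7/5 = 1.4.
diced onion: 50 g × 7/5 = 70 g
plain yogurt: 450 g × 7/5 ÷ 245 g/cup × 16 tbsp/cup ≈ 41 tbsp
tomato paste: 6 tbsp × 7/5 ≈ 8 tbsp
soy sauce: 60 mL × 7/5 = 84 mL

diced onion: 70 g; plain yogurt: 41 tbsp; tomato paste: 8 tbsp; soy sauce: 84 mL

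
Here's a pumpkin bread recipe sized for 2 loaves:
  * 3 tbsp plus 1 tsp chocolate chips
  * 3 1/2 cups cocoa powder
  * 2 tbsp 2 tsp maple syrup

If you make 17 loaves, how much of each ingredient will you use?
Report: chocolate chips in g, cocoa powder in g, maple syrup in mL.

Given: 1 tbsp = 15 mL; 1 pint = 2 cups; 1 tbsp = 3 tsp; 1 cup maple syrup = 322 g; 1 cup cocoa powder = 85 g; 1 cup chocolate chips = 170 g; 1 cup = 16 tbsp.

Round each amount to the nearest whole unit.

Scaling factor: 17/2 = 8.5.
chocolate chips: (3 tbsp + 1 tsp = 10/3 tbsp) × 17/2 ÷ 16 tbsp/cup × 170 g/cup ≈ 301 g
cocoa powder: 3.5 cup × 17/2 × 85 g/cup ≈ 2529 g
maple syrup: (2 tbsp + 2 tsp = 8/3 tbsp) × 17/2 × 15 mL/tbsp = 340 mL

chocolate chips: 301 g; cocoa powder: 2529 g; maple syrup: 340 mL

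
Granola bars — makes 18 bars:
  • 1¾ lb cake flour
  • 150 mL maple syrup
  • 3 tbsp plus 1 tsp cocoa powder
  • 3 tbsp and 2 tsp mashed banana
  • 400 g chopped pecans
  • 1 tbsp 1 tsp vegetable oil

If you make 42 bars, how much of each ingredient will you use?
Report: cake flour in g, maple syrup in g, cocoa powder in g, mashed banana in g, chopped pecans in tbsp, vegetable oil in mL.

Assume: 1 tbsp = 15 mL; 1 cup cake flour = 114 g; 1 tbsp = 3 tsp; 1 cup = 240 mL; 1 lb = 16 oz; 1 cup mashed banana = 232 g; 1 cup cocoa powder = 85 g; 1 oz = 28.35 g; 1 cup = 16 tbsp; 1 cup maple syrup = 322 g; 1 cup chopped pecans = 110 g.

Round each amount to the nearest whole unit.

Scaling factor: 42/18 = 7/3.
cake flour: 1.75 lb × 7/3 × 16 oz/lb × 28.35 g/oz ≈ 1852 g
maple syrup: 150 mL × 7/3 ÷ 240 mL/cup × 322 g/cup ≈ 470 g
cocoa powder: (3 tbsp + 1 tsp = 10/3 tbsp) × 7/3 ÷ 16 tbsp/cup × 85 g/cup ≈ 41 g
mashed banana: (3 tbsp + 2 tsp = 11/3 tbsp) × 7/3 ÷ 16 tbsp/cup × 232 g/cup ≈ 124 g
chopped pecans: 400 g × 7/3 ÷ 110 g/cup × 16 tbsp/cup ≈ 136 tbsp
vegetable oil: (1 tbsp + 1 tsp = 4/3 tbsp) × 7/3 × 15 mL/tbsp ≈ 47 mL

cake flour: 1852 g; maple syrup: 470 g; cocoa powder: 41 g; mashed banana: 124 g; chopped pecans: 136 tbsp; vegetable oil: 47 mL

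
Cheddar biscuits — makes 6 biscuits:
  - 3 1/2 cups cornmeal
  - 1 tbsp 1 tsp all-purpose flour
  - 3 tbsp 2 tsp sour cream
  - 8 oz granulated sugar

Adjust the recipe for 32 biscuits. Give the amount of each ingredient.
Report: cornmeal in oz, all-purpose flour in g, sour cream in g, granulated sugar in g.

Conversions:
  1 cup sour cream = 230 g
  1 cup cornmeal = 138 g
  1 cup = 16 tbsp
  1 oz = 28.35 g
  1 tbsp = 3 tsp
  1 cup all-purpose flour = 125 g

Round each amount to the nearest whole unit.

cornmeal: 91 oz; all-purpose flour: 56 g; sour cream: 281 g; granulated sugar: 1210 g

Scaling factor: 32/6 = 16/3.
cornmeal: 3.5 cup × 16/3 × 138 g/cup ÷ 28.35 g/oz ≈ 91 oz
all-purpose flour: (1 tbsp + 1 tsp = 4/3 tbsp) × 16/3 ÷ 16 tbsp/cup × 125 g/cup ≈ 56 g
sour cream: (3 tbsp + 2 tsp = 11/3 tbsp) × 16/3 ÷ 16 tbsp/cup × 230 g/cup ≈ 281 g
granulated sugar: 8 oz × 16/3 × 28.35 g/oz ≈ 1210 g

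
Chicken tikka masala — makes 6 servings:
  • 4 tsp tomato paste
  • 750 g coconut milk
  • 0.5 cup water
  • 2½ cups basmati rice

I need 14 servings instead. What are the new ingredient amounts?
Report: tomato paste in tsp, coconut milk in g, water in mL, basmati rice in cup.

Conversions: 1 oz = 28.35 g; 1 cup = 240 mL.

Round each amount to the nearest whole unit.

tomato paste: 9 tsp; coconut milk: 1750 g; water: 280 mL; basmati rice: 6 cup

Scaling factor: 14/6 = 7/3.
tomato paste: 4 tsp × 7/3 ≈ 9 tsp
coconut milk: 750 g × 7/3 = 1750 g
water: 0.5 cup × 7/3 × 240 mL/cup = 280 mL
basmati rice: 2.5 cup × 7/3 ≈ 6 cup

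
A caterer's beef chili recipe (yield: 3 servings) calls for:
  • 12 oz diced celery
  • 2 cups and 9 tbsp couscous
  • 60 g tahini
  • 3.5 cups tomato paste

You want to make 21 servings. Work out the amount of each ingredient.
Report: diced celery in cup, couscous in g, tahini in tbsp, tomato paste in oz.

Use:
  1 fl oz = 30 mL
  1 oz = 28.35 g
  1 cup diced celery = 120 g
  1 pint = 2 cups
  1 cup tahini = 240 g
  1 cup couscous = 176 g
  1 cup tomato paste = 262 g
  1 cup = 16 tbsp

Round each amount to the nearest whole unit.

diced celery: 20 cup; couscous: 3157 g; tahini: 28 tbsp; tomato paste: 226 oz

Scaling factor: 21/3 = 7.
diced celery: 12 oz × 7 × 28.35 g/oz ÷ 120 g/cup ≈ 20 cup
couscous: (2 cup + 9 tbsp = 2.5625 cup) × 7 × 176 g/cup = 3157 g
tahini: 60 g × 7 ÷ 240 g/cup × 16 tbsp/cup = 28 tbsp
tomato paste: 3.5 cup × 7 × 262 g/cup ÷ 28.35 g/oz ≈ 226 oz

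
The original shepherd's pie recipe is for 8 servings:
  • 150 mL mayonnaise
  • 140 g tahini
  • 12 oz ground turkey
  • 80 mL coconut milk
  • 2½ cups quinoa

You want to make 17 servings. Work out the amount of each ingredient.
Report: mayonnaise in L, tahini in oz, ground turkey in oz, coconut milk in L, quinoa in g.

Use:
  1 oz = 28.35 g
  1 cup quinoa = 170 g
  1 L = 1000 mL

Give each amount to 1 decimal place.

mayonnaise: 0.3 L; tahini: 10.5 oz; ground turkey: 25.5 oz; coconut milk: 0.2 L; quinoa: 903.1 g

Scaling factor: 17/8 = 2.125.
mayonnaise: 150 mL × 17/8 ÷ 1000 mL/L ≈ 0.3 L
tahini: 140 g × 17/8 ÷ 28.35 g/oz ≈ 10.5 oz
ground turkey: 12 oz × 17/8 = 25.5 oz
coconut milk: 80 mL × 17/8 ÷ 1000 mL/L ≈ 0.2 L
quinoa: 2.5 cup × 17/8 × 170 g/cup ≈ 903.1 g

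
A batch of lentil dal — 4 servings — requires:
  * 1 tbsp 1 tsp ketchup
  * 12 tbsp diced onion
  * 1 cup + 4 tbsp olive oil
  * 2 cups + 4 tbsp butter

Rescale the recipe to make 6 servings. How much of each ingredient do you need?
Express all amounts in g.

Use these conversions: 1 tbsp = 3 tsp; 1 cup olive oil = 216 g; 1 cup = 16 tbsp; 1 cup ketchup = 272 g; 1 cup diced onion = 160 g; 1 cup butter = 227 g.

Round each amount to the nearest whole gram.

ketchup: 34 g; diced onion: 180 g; olive oil: 405 g; butter: 766 g

Scaling factor: 6/4 = 3/2 = 1.5.
ketchup: (1 tbsp + 1 tsp = 4/3 tbsp) × 3/2 ÷ 16 tbsp/cup × 272 g/cup = 34 g
diced onion: 12 tbsp × 3/2 ÷ 16 tbsp/cup × 160 g/cup = 180 g
olive oil: (1 cup + 4 tbsp = 1.25 cup) × 3/2 × 216 g/cup = 405 g
butter: (2 cup + 4 tbsp = 2.25 cup) × 3/2 × 227 g/cup ≈ 766 g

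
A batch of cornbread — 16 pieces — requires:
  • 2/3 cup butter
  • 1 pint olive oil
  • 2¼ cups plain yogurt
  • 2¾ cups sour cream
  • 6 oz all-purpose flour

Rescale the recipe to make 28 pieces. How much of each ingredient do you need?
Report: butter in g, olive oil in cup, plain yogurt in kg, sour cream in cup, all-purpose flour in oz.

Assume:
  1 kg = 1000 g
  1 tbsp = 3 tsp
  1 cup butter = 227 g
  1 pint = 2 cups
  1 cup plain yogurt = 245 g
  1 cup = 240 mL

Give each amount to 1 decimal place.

Scaling factor: 28/16 = 7/4 = 1.75.
butter: 2/3 cup × 7/4 × 227 g/cup ≈ 264.8 g
olive oil: 1 pint × 7/4 × 2 cup/pint = 3.5 cup
plain yogurt: 2.25 cup × 7/4 × 245 g/cup ÷ 1000 g/kg ≈ 1.0 kg
sour cream: 2.75 cup × 7/4 ≈ 4.8 cup
all-purpose flour: 6 oz × 7/4 = 10.5 oz

butter: 264.8 g; olive oil: 3.5 cup; plain yogurt: 1.0 kg; sour cream: 4.8 cup; all-purpose flour: 10.5 oz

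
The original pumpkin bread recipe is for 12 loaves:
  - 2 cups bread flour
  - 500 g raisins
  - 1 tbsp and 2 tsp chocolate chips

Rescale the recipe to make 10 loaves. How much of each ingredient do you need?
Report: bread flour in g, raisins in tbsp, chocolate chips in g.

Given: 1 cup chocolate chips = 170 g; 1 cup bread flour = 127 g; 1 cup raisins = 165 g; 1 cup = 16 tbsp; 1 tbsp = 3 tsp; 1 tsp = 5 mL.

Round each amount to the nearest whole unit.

Scaling factor: 10/12 = 5/6.
bread flour: 2 cup × 5/6 × 127 g/cup ≈ 212 g
raisins: 500 g × 5/6 ÷ 165 g/cup × 16 tbsp/cup ≈ 40 tbsp
chocolate chips: (1 tbsp + 2 tsp = 5/3 tbsp) × 5/6 ÷ 16 tbsp/cup × 170 g/cup ≈ 15 g

bread flour: 212 g; raisins: 40 tbsp; chocolate chips: 15 g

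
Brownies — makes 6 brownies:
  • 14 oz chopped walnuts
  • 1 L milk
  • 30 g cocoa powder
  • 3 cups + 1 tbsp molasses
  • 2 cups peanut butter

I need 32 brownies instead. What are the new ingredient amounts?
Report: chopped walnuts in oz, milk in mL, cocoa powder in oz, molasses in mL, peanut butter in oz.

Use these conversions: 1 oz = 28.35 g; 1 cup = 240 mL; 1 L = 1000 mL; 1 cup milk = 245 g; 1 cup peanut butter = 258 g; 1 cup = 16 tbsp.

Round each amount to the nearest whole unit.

chopped walnuts: 75 oz; milk: 5333 mL; cocoa powder: 6 oz; molasses: 3920 mL; peanut butter: 97 oz

Scaling factor: 32/6 = 16/3.
chopped walnuts: 14 oz × 16/3 ≈ 75 oz
milk: 1 L × 16/3 × 1000 mL/L ≈ 5333 mL
cocoa powder: 30 g × 16/3 ÷ 28.35 g/oz ≈ 6 oz
molasses: (3 cup + 1 tbsp = 3.0625 cup) × 16/3 × 240 mL/cup = 3920 mL
peanut butter: 2 cup × 16/3 × 258 g/cup ÷ 28.35 g/oz ≈ 97 oz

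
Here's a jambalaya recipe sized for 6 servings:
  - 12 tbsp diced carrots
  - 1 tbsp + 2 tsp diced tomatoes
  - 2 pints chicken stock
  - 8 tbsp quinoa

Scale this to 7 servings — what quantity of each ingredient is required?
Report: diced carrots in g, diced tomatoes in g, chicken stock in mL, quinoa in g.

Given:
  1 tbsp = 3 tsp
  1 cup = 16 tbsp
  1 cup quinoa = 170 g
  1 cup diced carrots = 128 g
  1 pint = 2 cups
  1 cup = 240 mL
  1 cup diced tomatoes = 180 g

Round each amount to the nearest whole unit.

diced carrots: 112 g; diced tomatoes: 22 g; chicken stock: 1120 mL; quinoa: 99 g

Scaling factor: 7/6.
diced carrots: 12 tbsp × 7/6 ÷ 16 tbsp/cup × 128 g/cup = 112 g
diced tomatoes: (1 tbsp + 2 tsp = 5/3 tbsp) × 7/6 ÷ 16 tbsp/cup × 180 g/cup ≈ 22 g
chicken stock: 2 pint × 7/6 × 2 cup/pint × 240 mL/cup = 1120 mL
quinoa: 8 tbsp × 7/6 ÷ 16 tbsp/cup × 170 g/cup ≈ 99 g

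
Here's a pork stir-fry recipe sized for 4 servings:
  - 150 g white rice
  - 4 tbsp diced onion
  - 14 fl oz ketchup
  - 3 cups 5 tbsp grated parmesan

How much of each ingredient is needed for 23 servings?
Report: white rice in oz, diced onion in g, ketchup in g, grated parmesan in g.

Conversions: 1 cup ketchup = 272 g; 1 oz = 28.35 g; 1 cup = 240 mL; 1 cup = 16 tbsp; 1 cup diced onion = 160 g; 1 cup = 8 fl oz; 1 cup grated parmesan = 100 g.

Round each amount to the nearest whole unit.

Scaling factor: 23/4 = 5.75.
white rice: 150 g × 23/4 ÷ 28.35 g/oz ≈ 30 oz
diced onion: 4 tbsp × 23/4 ÷ 16 tbsp/cup × 160 g/cup = 230 g
ketchup: 14 fl oz × 23/4 ÷ 8 fl oz/cup × 272 g/cup = 2737 g
grated parmesan: (3 cup + 5 tbsp = 3.3125 cup) × 23/4 × 100 g/cup ≈ 1905 g

white rice: 30 oz; diced onion: 230 g; ketchup: 2737 g; grated parmesan: 1905 g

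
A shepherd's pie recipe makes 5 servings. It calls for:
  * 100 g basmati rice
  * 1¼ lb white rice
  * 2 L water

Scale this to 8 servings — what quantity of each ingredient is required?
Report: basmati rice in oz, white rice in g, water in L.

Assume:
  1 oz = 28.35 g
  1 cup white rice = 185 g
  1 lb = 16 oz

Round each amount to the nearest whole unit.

basmati rice: 6 oz; white rice: 907 g; water: 3 L

Scaling factor: 8/5 = 1.6.
basmati rice: 100 g × 8/5 ÷ 28.35 g/oz ≈ 6 oz
white rice: 1.25 lb × 8/5 × 16 oz/lb × 28.35 g/oz ≈ 907 g
water: 2 L × 8/5 ≈ 3 L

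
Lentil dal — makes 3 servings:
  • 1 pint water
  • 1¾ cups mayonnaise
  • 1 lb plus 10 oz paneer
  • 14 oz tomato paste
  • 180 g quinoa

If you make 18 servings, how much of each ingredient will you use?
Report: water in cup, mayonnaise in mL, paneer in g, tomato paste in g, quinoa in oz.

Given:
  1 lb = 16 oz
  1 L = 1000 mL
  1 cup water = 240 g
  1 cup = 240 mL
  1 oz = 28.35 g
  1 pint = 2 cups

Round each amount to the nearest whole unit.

water: 12 cup; mayonnaise: 2520 mL; paneer: 4423 g; tomato paste: 2381 g; quinoa: 38 oz

Scaling factor: 18/3 = 6.
water: 1 pint × 6 × 2 cup/pint = 12 cup
mayonnaise: 1.75 cup × 6 × 240 mL/cup = 2520 mL
paneer: (1 lb + 10 oz = 1.625 lb) × 6 × 16 oz/lb × 28.35 g/oz ≈ 4423 g
tomato paste: 14 oz × 6 × 28.35 g/oz ≈ 2381 g
quinoa: 180 g × 6 ÷ 28.35 g/oz ≈ 38 oz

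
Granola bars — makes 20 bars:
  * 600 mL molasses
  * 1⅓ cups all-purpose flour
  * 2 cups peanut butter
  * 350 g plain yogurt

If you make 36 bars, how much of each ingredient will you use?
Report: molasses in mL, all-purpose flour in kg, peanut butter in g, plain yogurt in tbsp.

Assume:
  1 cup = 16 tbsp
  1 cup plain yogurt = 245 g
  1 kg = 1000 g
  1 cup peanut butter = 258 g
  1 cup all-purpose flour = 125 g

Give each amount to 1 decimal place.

molasses: 1080.0 mL; all-purpose flour: 0.3 kg; peanut butter: 928.8 g; plain yogurt: 41.1 tbsp

Scaling factor: 36/20 = 9/5 = 1.8.
molasses: 600 mL × 9/5 = 1080.0 mL
all-purpose flour: 4/3 cup × 9/5 × 125 g/cup ÷ 1000 g/kg = 0.3 kg
peanut butter: 2 cup × 9/5 × 258 g/cup = 928.8 g
plain yogurt: 350 g × 9/5 ÷ 245 g/cup × 16 tbsp/cup ≈ 41.1 tbsp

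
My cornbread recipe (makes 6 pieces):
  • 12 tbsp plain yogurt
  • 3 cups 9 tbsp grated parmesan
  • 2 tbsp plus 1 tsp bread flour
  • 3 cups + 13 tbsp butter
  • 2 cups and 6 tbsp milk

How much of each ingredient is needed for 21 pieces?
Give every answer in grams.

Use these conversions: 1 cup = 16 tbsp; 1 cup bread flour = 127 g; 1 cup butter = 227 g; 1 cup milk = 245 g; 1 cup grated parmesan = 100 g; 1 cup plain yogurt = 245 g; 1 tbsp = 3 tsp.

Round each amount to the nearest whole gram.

plain yogurt: 643 g; grated parmesan: 1247 g; bread flour: 65 g; butter: 3029 g; milk: 2037 g

Scaling factor: 21/6 = 7/2 = 3.5.
plain yogurt: 12 tbsp × 7/2 ÷ 16 tbsp/cup × 245 g/cup ≈ 643 g
grated parmesan: (3 cup + 9 tbsp = 3.5625 cup) × 7/2 × 100 g/cup ≈ 1247 g
bread flour: (2 tbsp + 1 tsp = 7/3 tbsp) × 7/2 ÷ 16 tbsp/cup × 127 g/cup ≈ 65 g
butter: (3 cup + 13 tbsp = 3.8125 cup) × 7/2 × 227 g/cup ≈ 3029 g
milk: (2 cup + 6 tbsp = 2.375 cup) × 7/2 × 245 g/cup ≈ 2037 g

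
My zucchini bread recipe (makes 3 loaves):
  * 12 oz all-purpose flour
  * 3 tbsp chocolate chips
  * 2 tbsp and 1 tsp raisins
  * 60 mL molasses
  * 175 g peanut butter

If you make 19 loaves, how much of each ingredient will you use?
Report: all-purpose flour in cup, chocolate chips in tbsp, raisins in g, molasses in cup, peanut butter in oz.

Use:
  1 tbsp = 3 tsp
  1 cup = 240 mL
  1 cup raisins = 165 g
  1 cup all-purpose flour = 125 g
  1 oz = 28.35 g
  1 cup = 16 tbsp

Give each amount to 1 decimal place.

Scaling factor: 19/3.
all-purpose flour: 12 oz × 19/3 × 28.35 g/oz ÷ 125 g/cup ≈ 17.2 cup
chocolate chips: 3 tbsp × 19/3 = 19.0 tbsp
raisins: (2 tbsp + 1 tsp = 7/3 tbsp) × 19/3 ÷ 16 tbsp/cup × 165 g/cup ≈ 152.4 g
molasses: 60 mL × 19/3 ÷ 240 mL/cup ≈ 1.6 cup
peanut butter: 175 g × 19/3 ÷ 28.35 g/oz ≈ 39.1 oz

all-purpose flour: 17.2 cup; chocolate chips: 19.0 tbsp; raisins: 152.4 g; molasses: 1.6 cup; peanut butter: 39.1 oz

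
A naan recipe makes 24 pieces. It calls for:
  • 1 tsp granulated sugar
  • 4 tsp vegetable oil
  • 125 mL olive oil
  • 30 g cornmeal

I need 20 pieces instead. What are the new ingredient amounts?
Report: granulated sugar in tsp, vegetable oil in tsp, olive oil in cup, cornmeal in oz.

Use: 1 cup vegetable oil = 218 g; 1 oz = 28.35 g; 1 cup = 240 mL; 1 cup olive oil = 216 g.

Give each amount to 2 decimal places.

granulated sugar: 0.83 tsp; vegetable oil: 3.33 tsp; olive oil: 0.43 cup; cornmeal: 0.88 oz

Scaling factor: 20/24 = 5/6.
granulated sugar: 1 tsp × 5/6 ≈ 0.83 tsp
vegetable oil: 4 tsp × 5/6 ≈ 3.33 tsp
olive oil: 125 mL × 5/6 ÷ 240 mL/cup ≈ 0.43 cup
cornmeal: 30 g × 5/6 ÷ 28.35 g/oz ≈ 0.88 oz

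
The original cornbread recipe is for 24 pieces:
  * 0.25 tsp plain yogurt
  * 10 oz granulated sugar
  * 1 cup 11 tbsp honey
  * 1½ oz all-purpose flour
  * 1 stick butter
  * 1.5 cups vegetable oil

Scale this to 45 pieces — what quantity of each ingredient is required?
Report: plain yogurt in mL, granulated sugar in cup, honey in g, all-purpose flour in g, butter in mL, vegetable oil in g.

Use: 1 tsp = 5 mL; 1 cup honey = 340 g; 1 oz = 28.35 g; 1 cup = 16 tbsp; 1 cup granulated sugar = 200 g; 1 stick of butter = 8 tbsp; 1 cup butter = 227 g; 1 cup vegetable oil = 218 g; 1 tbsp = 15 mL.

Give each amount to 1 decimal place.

plain yogurt: 2.3 mL; granulated sugar: 2.7 cup; honey: 1075.8 g; all-purpose flour: 79.7 g; butter: 225.0 mL; vegetable oil: 613.1 g

Scaling factor: 45/24 = 15/8 = 1.875.
plain yogurt: 0.25 tsp × 15/8 × 5 mL/tsp ≈ 2.3 mL
granulated sugar: 10 oz × 15/8 × 28.35 g/oz ÷ 200 g/cup ≈ 2.7 cup
honey: (1 cup + 11 tbsp = 1.6875 cup) × 15/8 × 340 g/cup ≈ 1075.8 g
all-purpose flour: 1.5 oz × 15/8 × 28.35 g/oz ≈ 79.7 g
butter: 1 stick × 15/8 × 8 tbsp/stick × 15 mL/tbsp = 225.0 mL
vegetable oil: 1.5 cup × 15/8 × 218 g/cup ≈ 613.1 g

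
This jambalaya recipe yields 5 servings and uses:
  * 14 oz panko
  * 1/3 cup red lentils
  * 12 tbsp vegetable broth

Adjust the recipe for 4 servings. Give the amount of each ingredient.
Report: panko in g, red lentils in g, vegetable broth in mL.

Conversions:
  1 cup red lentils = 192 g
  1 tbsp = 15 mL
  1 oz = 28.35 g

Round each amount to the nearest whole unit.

panko: 318 g; red lentils: 51 g; vegetable broth: 144 mL

Scaling factor: 4/5 = 0.8.
panko: 14 oz × 4/5 × 28.35 g/oz ≈ 318 g
red lentils: 1/3 cup × 4/5 × 192 g/cup ≈ 51 g
vegetable broth: 12 tbsp × 4/5 × 15 mL/tbsp = 144 mL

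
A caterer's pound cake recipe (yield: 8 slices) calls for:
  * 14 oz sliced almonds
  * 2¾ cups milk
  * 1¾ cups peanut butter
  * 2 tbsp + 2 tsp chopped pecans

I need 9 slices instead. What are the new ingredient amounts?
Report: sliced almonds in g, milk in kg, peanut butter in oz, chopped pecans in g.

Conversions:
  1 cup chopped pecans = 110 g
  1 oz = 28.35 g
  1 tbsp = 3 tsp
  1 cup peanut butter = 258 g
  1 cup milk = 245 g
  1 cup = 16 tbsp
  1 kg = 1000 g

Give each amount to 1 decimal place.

Scaling factor: 9/8 = 1.125.
sliced almonds: 14 oz × 9/8 × 28.35 g/oz ≈ 446.5 g
milk: 2.75 cup × 9/8 × 245 g/cup ÷ 1000 g/kg ≈ 0.8 kg
peanut butter: 1.75 cup × 9/8 × 258 g/cup ÷ 28.35 g/oz ≈ 17.9 oz
chopped pecans: (2 tbsp + 2 tsp = 8/3 tbsp) × 9/8 ÷ 16 tbsp/cup × 110 g/cup ≈ 20.6 g

sliced almonds: 446.5 g; milk: 0.8 kg; peanut butter: 17.9 oz; chopped pecans: 20.6 g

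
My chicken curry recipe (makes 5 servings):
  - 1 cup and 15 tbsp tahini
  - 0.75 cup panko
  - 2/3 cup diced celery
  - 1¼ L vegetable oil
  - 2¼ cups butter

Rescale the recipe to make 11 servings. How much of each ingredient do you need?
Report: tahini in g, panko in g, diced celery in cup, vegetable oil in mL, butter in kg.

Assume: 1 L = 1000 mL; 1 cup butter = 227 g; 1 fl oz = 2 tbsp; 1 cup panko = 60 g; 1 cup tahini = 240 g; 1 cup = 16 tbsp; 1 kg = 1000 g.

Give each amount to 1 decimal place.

tahini: 1023.0 g; panko: 99.0 g; diced celery: 1.5 cup; vegetable oil: 2750.0 mL; butter: 1.1 kg

Scaling factor: 11/5 = 2.2.
tahini: (1 cup + 15 tbsp = 1.9375 cup) × 11/5 × 240 g/cup = 1023.0 g
panko: 0.75 cup × 11/5 × 60 g/cup = 99.0 g
diced celery: 2/3 cup × 11/5 ≈ 1.5 cup
vegetable oil: 1.25 L × 11/5 × 1000 mL/L = 2750.0 mL
butter: 2.25 cup × 11/5 × 227 g/cup ÷ 1000 g/kg ≈ 1.1 kg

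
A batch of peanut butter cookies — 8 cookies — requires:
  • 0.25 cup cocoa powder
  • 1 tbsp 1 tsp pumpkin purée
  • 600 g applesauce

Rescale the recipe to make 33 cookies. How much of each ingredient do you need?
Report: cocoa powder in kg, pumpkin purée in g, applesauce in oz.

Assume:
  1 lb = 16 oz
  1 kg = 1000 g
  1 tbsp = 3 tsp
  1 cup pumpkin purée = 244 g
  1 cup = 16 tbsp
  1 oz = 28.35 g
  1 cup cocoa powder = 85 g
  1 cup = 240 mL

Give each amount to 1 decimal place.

cocoa powder: 0.1 kg; pumpkin purée: 83.9 g; applesauce: 87.3 oz

Scaling factor: 33/8 = 4.125.
cocoa powder: 0.25 cup × 33/8 × 85 g/cup ÷ 1000 g/kg ≈ 0.1 kg
pumpkin purée: (1 tbsp + 1 tsp = 4/3 tbsp) × 33/8 ÷ 16 tbsp/cup × 244 g/cup ≈ 83.9 g
applesauce: 600 g × 33/8 ÷ 28.35 g/oz ≈ 87.3 oz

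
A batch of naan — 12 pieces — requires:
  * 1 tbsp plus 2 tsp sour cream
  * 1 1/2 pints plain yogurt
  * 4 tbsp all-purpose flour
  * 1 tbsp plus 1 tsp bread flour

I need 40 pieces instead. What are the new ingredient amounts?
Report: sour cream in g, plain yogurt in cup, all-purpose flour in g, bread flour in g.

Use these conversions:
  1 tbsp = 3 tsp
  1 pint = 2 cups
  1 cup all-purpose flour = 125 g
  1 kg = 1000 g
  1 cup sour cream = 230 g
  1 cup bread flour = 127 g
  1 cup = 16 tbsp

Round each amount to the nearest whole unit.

sour cream: 80 g; plain yogurt: 10 cup; all-purpose flour: 104 g; bread flour: 35 g

Scaling factor: 40/12 = 10/3.
sour cream: (1 tbsp + 2 tsp = 5/3 tbsp) × 10/3 ÷ 16 tbsp/cup × 230 g/cup ≈ 80 g
plain yogurt: 1.5 pint × 10/3 × 2 cup/pint = 10 cup
all-purpose flour: 4 tbsp × 10/3 ÷ 16 tbsp/cup × 125 g/cup ≈ 104 g
bread flour: (1 tbsp + 1 tsp = 4/3 tbsp) × 10/3 ÷ 16 tbsp/cup × 127 g/cup ≈ 35 g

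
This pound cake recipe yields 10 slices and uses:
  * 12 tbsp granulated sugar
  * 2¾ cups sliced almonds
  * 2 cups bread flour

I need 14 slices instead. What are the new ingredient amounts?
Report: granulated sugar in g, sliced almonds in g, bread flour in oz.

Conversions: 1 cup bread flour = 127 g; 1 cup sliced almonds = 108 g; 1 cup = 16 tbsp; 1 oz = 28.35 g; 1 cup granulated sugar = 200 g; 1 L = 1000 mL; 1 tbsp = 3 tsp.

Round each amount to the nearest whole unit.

granulated sugar: 210 g; sliced almonds: 416 g; bread flour: 13 oz

Scaling factor: 14/10 = 7/5 = 1.4.
granulated sugar: 12 tbsp × 7/5 ÷ 16 tbsp/cup × 200 g/cup = 210 g
sliced almonds: 2.75 cup × 7/5 × 108 g/cup ≈ 416 g
bread flour: 2 cup × 7/5 × 127 g/cup ÷ 28.35 g/oz ≈ 13 oz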